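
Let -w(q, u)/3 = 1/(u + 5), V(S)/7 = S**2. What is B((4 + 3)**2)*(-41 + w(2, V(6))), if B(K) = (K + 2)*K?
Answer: -26339460/257 ≈ -1.0249e+5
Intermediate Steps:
V(S) = 7*S**2
w(q, u) = -3/(5 + u) (w(q, u) = -3/(u + 5) = -3/(5 + u))
B(K) = K*(2 + K) (B(K) = (2 + K)*K = K*(2 + K))
B((4 + 3)**2)*(-41 + w(2, V(6))) = ((4 + 3)**2*(2 + (4 + 3)**2))*(-41 - 3/(5 + 7*6**2)) = (7**2*(2 + 7**2))*(-41 - 3/(5 + 7*36)) = (49*(2 + 49))*(-41 - 3/(5 + 252)) = (49*51)*(-41 - 3/257) = 2499*(-41 - 3*1/257) = 2499*(-41 - 3/257) = 2499*(-10540/257) = -26339460/257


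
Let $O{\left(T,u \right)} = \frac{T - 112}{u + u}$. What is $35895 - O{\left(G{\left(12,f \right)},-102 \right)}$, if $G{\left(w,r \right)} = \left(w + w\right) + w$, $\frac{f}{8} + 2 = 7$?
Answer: $\frac{1830626}{51} \approx 35895.0$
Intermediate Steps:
$f = 40$ ($f = -16 + 8 \cdot 7 = -16 + 56 = 40$)
$G{\left(w,r \right)} = 3 w$ ($G{\left(w,r \right)} = 2 w + w = 3 w$)
$O{\left(T,u \right)} = \frac{-112 + T}{2 u}$
$35895 - O{\left(G{\left(12,f \right)},-102 \right)} = 35895 - \frac{-112 + 3 \cdot 12}{2 \left(-102\right)} = 35895 - \frac{1}{2} \left(- \frac{1}{102}\right) \left(-112 + 36\right) = 35895 - \frac{1}{2} \left(- \frac{1}{102}\right) \left(-76\right) = 35895 - \frac{19}{51} = \frac{1830626}{51}$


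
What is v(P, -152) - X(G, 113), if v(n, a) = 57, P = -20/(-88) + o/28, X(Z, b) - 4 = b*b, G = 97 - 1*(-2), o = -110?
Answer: -12716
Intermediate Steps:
G = 99 (G = 97 + 2 = 99)
X(Z, b) = 4 + b**2 (X(Z, b) = 4 + b*b = 4 + b**2)
P = -285/77 (P = -20/(-88) - 110/28 = -20*(-1/88) - 110*1/28 = 5/22 - 55/14 = -285/77 ≈ -3.7013)
v(P, -152) - X(G, 113) = 57 - (4 + 113**2) = 57 - (4 + 12769) = 57 - 1*12773 = 57 - 12773 = -12716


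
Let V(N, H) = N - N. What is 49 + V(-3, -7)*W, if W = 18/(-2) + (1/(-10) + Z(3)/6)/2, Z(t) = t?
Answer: 49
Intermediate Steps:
V(N, H) = 0
W = -44/5 (W = 18/(-2) + (1/(-10) + 3/6)/2 = 18*(-½) + (1*(-⅒) + 3*(⅙))*(½) = -9 + (-⅒ + ½)*(½) = -9 + (⅖)*(½) = -9 + ⅕ = -44/5 ≈ -8.8000)
49 + V(-3, -7)*W = 49 + 0*(-44/5) = 49 + 0 = 49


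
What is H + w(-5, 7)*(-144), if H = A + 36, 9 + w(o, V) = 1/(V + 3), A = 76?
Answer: 6968/5 ≈ 1393.6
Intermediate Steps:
w(o, V) = -9 + 1/(3 + V) (w(o, V) = -9 + 1/(V + 3) = -9 + 1/(3 + V))
H = 112 (H = 76 + 36 = 112)
H + w(-5, 7)*(-144) = 112 + ((-26 - 9*7)/(3 + 7))*(-144) = 112 + ((-26 - 63)/10)*(-144) = 112 + ((⅒)*(-89))*(-144) = 112 - 89/10*(-144) = 112 + 6408/5 = 6968/5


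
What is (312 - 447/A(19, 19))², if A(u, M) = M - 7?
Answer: 1207801/16 ≈ 75488.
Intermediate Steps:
A(u, M) = -7 + M
(312 - 447/A(19, 19))² = (312 - 447/(-7 + 19))² = (312 - 447/12)² = (312 - 447*1/12)² = (312 - 149/4)² = (1099/4)² = 1207801/16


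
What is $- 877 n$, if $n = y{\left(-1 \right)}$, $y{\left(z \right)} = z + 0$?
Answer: $877$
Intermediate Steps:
$y{\left(z \right)} = z$
$n = -1$
$- 877 n = \left(-877\right) \left(-1\right) = 877$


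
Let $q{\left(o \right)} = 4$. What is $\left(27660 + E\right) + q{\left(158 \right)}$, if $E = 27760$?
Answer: $55424$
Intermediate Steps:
$\left(27660 + E\right) + q{\left(158 \right)} = \left(27660 + 27760\right) + 4 = 55420 + 4 = 55424$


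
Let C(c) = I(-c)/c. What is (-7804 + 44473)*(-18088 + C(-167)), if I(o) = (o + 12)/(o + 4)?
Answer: -6313658580485/9519 ≈ -6.6327e+8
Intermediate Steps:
I(o) = (12 + o)/(4 + o)
C(c) = (12 - c)/(c*(4 - c)) (C(c) = ((12 - c)/(4 - c))/c = (12 - c)/(c*(4 - c)))
(-7804 + 44473)*(-18088 + C(-167)) = (-7804 + 44473)*(-18088 + (-12 - 167)/((-167)*(-4 - 167))) = 36669*(-18088 - 1/167*(-179)/(-171)) = 36669*(-18088 - 1/167*(-1/171)*(-179)) = 36669*(-18088 - 179/28557) = 36669*(-516539195/28557) = -6313658580485/9519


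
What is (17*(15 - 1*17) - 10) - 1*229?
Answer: -273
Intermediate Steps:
(17*(15 - 1*17) - 10) - 1*229 = (17*(15 - 17) - 10) - 229 = (17*(-2) - 10) - 229 = (-34 - 10) - 229 = -44 - 229 = -273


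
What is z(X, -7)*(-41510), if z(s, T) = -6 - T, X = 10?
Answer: -41510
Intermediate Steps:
z(X, -7)*(-41510) = (-6 - 1*(-7))*(-41510) = (-6 + 7)*(-41510) = 1*(-41510) = -41510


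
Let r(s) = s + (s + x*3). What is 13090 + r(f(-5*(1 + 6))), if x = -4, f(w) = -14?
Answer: 13050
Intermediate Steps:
r(s) = -12 + 2*s (r(s) = s + (s - 4*3) = s + (s - 12) = s + (-12 + s) = -12 + 2*s)
13090 + r(f(-5*(1 + 6))) = 13090 + (-12 + 2*(-14)) = 13090 + (-12 - 28) = 13090 - 40 = 13050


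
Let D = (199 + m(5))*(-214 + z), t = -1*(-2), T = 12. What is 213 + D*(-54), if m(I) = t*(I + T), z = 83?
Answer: 1648455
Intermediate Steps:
t = 2
m(I) = 24 + 2*I (m(I) = 2*(I + 12) = 2*(12 + I) = 24 + 2*I)
D = -30523 (D = (199 + (24 + 2*5))*(-214 + 83) = (199 + (24 + 10))*(-131) = (199 + 34)*(-131) = 233*(-131) = -30523)
213 + D*(-54) = 213 - 30523*(-54) = 213 + 1648242 = 1648455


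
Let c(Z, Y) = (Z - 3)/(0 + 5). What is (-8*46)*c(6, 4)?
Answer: -1104/5 ≈ -220.80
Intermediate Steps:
c(Z, Y) = -⅗ + Z/5 (c(Z, Y) = (-3 + Z)/5 = (-3 + Z)*(⅕) = -⅗ + Z/5)
(-8*46)*c(6, 4) = (-8*46)*(-⅗ + (⅕)*6) = -368*(-⅗ + 6/5) = -368*⅗ = -1104/5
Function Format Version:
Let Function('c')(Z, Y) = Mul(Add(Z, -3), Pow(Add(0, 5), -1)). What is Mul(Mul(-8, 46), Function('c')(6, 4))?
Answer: Rational(-1104, 5) ≈ -220.80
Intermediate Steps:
Function('c')(Z, Y) = Add(Rational(-3, 5), Mul(Rational(1, 5), Z)) (Function('c')(Z, Y) = Mul(Add(-3, Z), Pow(5, -1)) = Mul(Add(-3, Z), Rational(1, 5)) = Add(Rational(-3, 5), Mul(Rational(1, 5), Z)))
Mul(Mul(-8, 46), Function('c')(6, 4)) = Mul(Mul(-8, 46), Add(Rational(-3, 5), Mul(Rational(1, 5), 6))) = Mul(-368, Add(Rational(-3, 5), Rational(6, 5))) = Mul(-368, Rational(3, 5)) = Rational(-1104, 5)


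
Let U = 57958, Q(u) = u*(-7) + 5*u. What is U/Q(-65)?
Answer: 28979/65 ≈ 445.83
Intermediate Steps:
Q(u) = -2*u (Q(u) = -7*u + 5*u = -2*u)
U/Q(-65) = 57958/((-2*(-65))) = 57958/130 = 57958*(1/130) = 28979/65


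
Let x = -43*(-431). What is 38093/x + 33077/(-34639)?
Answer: 64226126/58360417 ≈ 1.1005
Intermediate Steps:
x = 18533
38093/x + 33077/(-34639) = 38093/18533 + 33077/(-34639) = 38093*(1/18533) + 33077*(-1/34639) = 38093/18533 - 3007/3149 = 64226126/58360417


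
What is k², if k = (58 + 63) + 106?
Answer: 51529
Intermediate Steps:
k = 227 (k = 121 + 106 = 227)
k² = 227² = 51529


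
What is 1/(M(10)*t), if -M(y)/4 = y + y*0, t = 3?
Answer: -1/120 ≈ -0.0083333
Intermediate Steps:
M(y) = -4*y (M(y) = -4*(y + y*0) = -4*(y + 0) = -4*y)
1/(M(10)*t) = 1/(-4*10*3) = 1/(-40*3) = 1/(-120) = -1/120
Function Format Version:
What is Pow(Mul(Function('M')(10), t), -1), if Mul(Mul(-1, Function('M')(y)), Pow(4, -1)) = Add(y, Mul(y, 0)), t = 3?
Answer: Rational(-1, 120) ≈ -0.0083333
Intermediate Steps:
Function('M')(y) = Mul(-4, y) (Function('M')(y) = Mul(-4, Add(y, Mul(y, 0))) = Mul(-4, Add(y, 0)) = Mul(-4, y))
Pow(Mul(Function('M')(10), t), -1) = Pow(Mul(Mul(-4, 10), 3), -1) = Pow(Mul(-40, 3), -1) = Pow(-120, -1) = Rational(-1, 120)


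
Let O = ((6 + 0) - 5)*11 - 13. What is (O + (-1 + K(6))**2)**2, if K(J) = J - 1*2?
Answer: 49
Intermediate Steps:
K(J) = -2 + J (K(J) = J - 2 = -2 + J)
O = -2 (O = (6 - 5)*11 - 13 = 1*11 - 13 = 11 - 13 = -2)
(O + (-1 + K(6))**2)**2 = (-2 + (-1 + (-2 + 6))**2)**2 = (-2 + (-1 + 4)**2)**2 = (-2 + 3**2)**2 = (-2 + 9)**2 = 7**2 = 49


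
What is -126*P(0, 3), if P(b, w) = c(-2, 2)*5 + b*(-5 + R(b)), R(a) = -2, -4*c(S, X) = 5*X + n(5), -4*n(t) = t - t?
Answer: 1575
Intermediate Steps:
n(t) = 0 (n(t) = -(t - t)/4 = -¼*0 = 0)
c(S, X) = -5*X/4 (c(S, X) = -(5*X + 0)/4 = -5*X/4)
P(b, w) = -25/2 - 7*b (P(b, w) = -5/4*2*5 + b*(-5 - 2) = -5/2*5 + b*(-7) = -25/2 - 7*b)
-126*P(0, 3) = -126*(-25/2 - 7*0) = -126*(-25/2 + 0) = -126*(-25/2) = 1575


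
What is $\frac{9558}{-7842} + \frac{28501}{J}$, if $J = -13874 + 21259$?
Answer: $\frac{25486502}{9652195} \approx 2.6405$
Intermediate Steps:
$J = 7385$
$\frac{9558}{-7842} + \frac{28501}{J} = \frac{9558}{-7842} + \frac{28501}{7385} = 9558 \left(- \frac{1}{7842}\right) + 28501 \cdot \frac{1}{7385} = - \frac{1593}{1307} + \frac{28501}{7385} = \frac{25486502}{9652195}$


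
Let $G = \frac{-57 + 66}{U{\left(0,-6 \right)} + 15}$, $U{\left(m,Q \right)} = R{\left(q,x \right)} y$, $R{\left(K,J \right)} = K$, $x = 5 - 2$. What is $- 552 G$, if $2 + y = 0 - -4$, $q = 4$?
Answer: $-216$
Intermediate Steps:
$x = 3$
$y = 2$ ($y = -2 + \left(0 - -4\right) = -2 + \left(0 + 4\right) = -2 + 4 = 2$)
$U{\left(m,Q \right)} = 8$ ($U{\left(m,Q \right)} = 4 \cdot 2 = 8$)
$G = \frac{9}{23}$ ($G = \frac{-57 + 66}{8 + 15} = \frac{9}{23} \approx 0.3913$)
$- 552 G = \left(-552\right) \frac{9}{23} = -216$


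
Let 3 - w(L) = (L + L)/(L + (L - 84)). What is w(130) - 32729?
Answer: -1440009/44 ≈ -32727.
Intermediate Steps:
w(L) = 3 - 2*L/(-84 + 2*L) (w(L) = 3 - (L + L)/(L + (L - 84)) = 3 - 2*L/(L + (-84 + L)) = 3 - 2*L/(-84 + 2*L))
w(130) - 32729 = 2*(-63 + 130)/(-42 + 130) - 32729 = 2*67/88 - 32729 = 2*(1/88)*67 - 32729 = 67/44 - 32729 = -1440009/44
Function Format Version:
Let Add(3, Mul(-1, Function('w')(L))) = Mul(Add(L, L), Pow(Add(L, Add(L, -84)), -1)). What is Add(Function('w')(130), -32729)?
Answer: Rational(-1440009, 44) ≈ -32727.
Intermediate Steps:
Function('w')(L) = Add(3, Mul(-2, L, Pow(Add(-84, Mul(2, L)), -1))) (Function('w')(L) = Add(3, Mul(-1, Mul(Add(L, L), Pow(Add(L, Add(L, -84)), -1)))) = Add(3, Mul(-1, Mul(Mul(2, L), Pow(Add(L, Add(-84, L)), -1)))) = Add(3, Mul(-1, Mul(Mul(2, L), Pow(Add(-84, Mul(2, L)), -1)))) = Add(3, Mul(-1, Mul(2, L, Pow(Add(-84, Mul(2, L)), -1)))) = Add(3, Mul(-2, L, Pow(Add(-84, Mul(2, L)), -1))))
Add(Function('w')(130), -32729) = Add(Mul(2, Pow(Add(-42, 130), -1), Add(-63, 130)), -32729) = Add(Mul(2, Pow(88, -1), 67), -32729) = Add(Mul(2, Rational(1, 88), 67), -32729) = Add(Rational(67, 44), -32729) = Rational(-1440009, 44)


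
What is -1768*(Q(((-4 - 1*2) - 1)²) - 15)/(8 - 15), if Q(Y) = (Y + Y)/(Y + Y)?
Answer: -3536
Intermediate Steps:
Q(Y) = 1 (Q(Y) = (2*Y)/((2*Y)) = (2*Y)*(1/(2*Y)) = 1)
-1768*(Q(((-4 - 1*2) - 1)²) - 15)/(8 - 15) = -1768*(1 - 15)/(8 - 15) = -(-24752)/(-7) = -(-24752)*(-1)/7 = -1768*2 = -3536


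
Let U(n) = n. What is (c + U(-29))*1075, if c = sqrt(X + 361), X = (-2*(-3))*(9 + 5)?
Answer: -31175 + 1075*sqrt(445) ≈ -8497.8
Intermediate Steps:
X = 84 (X = 6*14 = 84)
c = sqrt(445) (c = sqrt(84 + 361) = sqrt(445) ≈ 21.095)
(c + U(-29))*1075 = (sqrt(445) - 29)*1075 = (-29 + sqrt(445))*1075 = -31175 + 1075*sqrt(445)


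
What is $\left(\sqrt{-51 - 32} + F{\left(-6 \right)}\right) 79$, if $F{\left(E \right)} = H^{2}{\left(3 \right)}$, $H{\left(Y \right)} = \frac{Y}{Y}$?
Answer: $79 + 79 i \sqrt{83} \approx 79.0 + 719.72 i$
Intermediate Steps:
$H{\left(Y \right)} = 1$
$F{\left(E \right)} = 1$ ($F{\left(E \right)} = 1^{2} = 1$)
$\left(\sqrt{-51 - 32} + F{\left(-6 \right)}\right) 79 = \left(\sqrt{-51 - 32} + 1\right) 79 = \left(\sqrt{-83} + 1\right) 79 = \left(i \sqrt{83} + 1\right) 79 = \left(1 + i \sqrt{83}\right) 79 = 79 + 79 i \sqrt{83}$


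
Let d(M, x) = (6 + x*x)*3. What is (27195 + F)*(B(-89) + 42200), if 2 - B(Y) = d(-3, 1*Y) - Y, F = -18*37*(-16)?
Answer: 693884532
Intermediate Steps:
d(M, x) = 18 + 3*x² (d(M, x) = (6 + x²)*3 = 18 + 3*x²)
F = 10656 (F = -666*(-16) = 10656)
B(Y) = -16 + Y - 3*Y² (B(Y) = 2 - ((18 + 3*(1*Y)²) - Y) = 2 - ((18 + 3*Y²) - Y) = 2 - (18 - Y + 3*Y²) = 2 + (-18 + Y - 3*Y²) = -16 + Y - 3*Y²)
(27195 + F)*(B(-89) + 42200) = (27195 + 10656)*((-16 - 89 - 3*(-89)²) + 42200) = 37851*((-16 - 89 - 3*7921) + 42200) = 37851*((-16 - 89 - 23763) + 42200) = 37851*(-23868 + 42200) = 37851*18332 = 693884532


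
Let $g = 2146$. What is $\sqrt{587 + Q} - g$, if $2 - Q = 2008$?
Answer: $-2146 + i \sqrt{1419} \approx -2146.0 + 37.67 i$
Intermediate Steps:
$Q = -2006$ ($Q = 2 - 2008 = -2006$)
$\sqrt{587 + Q} - g = \sqrt{587 - 2006} - 2146 = \sqrt{-1419} - 2146 = i \sqrt{1419} - 2146 = -2146 + i \sqrt{1419}$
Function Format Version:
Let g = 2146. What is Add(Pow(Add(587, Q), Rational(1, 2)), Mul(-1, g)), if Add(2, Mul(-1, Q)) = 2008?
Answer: Add(-2146, Mul(I, Pow(1419, Rational(1, 2)))) ≈ Add(-2146.0, Mul(37.670, I))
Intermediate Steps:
Q = -2006 (Q = Add(2, Mul(-1, 2008)) = Add(2, -2008) = -2006)
Add(Pow(Add(587, Q), Rational(1, 2)), Mul(-1, g)) = Add(Pow(Add(587, -2006), Rational(1, 2)), Mul(-1, 2146)) = Add(Pow(-1419, Rational(1, 2)), -2146) = Add(Mul(I, Pow(1419, Rational(1, 2))), -2146) = Add(-2146, Mul(I, Pow(1419, Rational(1, 2))))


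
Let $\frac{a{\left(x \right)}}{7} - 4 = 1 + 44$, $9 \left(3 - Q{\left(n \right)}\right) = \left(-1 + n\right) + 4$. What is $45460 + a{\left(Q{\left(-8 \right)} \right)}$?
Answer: $45803$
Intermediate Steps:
$Q{\left(n \right)} = \frac{8}{3} - \frac{n}{9}$ ($Q{\left(n \right)} = 3 - \frac{\left(-1 + n\right) + 4}{9} = 3 - \frac{3 + n}{9} = 3 - \left(\frac{1}{3} + \frac{n}{9}\right) = \frac{8}{3} - \frac{n}{9}$)
$a{\left(x \right)} = 343$ ($a{\left(x \right)} = 28 + 7 \left(1 + 44\right) = 28 + 7 \cdot 45 = 28 + 315 = 343$)
$45460 + a{\left(Q{\left(-8 \right)} \right)} = 45460 + 343 = 45803$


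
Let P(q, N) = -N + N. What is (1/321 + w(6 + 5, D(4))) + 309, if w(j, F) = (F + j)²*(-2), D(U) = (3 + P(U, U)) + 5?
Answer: -132572/321 ≈ -413.00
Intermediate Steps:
P(q, N) = 0
D(U) = 8 (D(U) = (3 + 0) + 5 = 3 + 5 = 8)
w(j, F) = -2*(F + j)²
(1/321 + w(6 + 5, D(4))) + 309 = (1/321 - 2*(8 + (6 + 5))²) + 309 = (1/321 - 2*(8 + 11)²) + 309 = (1/321 - 2*19²) + 309 = (1/321 - 2*361) + 309 = (1/321 - 722) + 309 = -231761/321 + 309 = -132572/321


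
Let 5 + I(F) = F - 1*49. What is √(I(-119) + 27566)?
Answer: √27393 ≈ 165.51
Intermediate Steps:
I(F) = -54 + F (I(F) = -5 + (F - 1*49) = -5 + (F - 49) = -5 + (-49 + F) = -54 + F)
√(I(-119) + 27566) = √((-54 - 119) + 27566) = √(-173 + 27566) = √27393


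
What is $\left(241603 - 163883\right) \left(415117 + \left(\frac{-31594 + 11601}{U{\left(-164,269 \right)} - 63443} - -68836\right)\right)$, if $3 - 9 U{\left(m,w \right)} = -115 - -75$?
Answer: $\frac{2684353996842835}{71368} \approx 3.7613 \cdot 10^{10}$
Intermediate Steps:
$U{\left(m,w \right)} = \frac{43}{9}$ ($U{\left(m,w \right)} = \frac{1}{3} - \frac{-115 - -75}{9} = \frac{1}{3} - \frac{-115 + 75}{9} = \frac{1}{3} - - \frac{40}{9} = \frac{1}{3} + \frac{40}{9} = \frac{43}{9}$)
$\left(241603 - 163883\right) \left(415117 + \left(\frac{-31594 + 11601}{U{\left(-164,269 \right)} - 63443} - -68836\right)\right) = \left(241603 - 163883\right) \left(415117 + \left(\frac{-31594 + 11601}{\frac{43}{9} - 63443} - -68836\right)\right) = \left(241603 - 163883\right) \left(415117 + \left(- \frac{19993}{- \frac{570944}{9}} + 68836\right)\right) = 77720 \left(415117 + \left(\left(-19993\right) \left(- \frac{9}{570944}\right) + 68836\right)\right) = 77720 \left(415117 + \left(\frac{179937}{570944} + 68836\right)\right) = 77720 \left(415117 + \frac{39301681121}{570944}\right) = 77720 \cdot \frac{276310241569}{570944} = \frac{2684353996842835}{71368}$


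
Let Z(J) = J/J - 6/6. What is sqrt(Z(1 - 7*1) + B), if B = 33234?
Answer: sqrt(33234) ≈ 182.30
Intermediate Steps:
Z(J) = 0 (Z(J) = 1 - 6*1/6 = 1 - 1 = 0)
sqrt(Z(1 - 7*1) + B) = sqrt(0 + 33234) = sqrt(33234)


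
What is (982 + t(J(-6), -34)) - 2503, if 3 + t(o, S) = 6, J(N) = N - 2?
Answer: -1518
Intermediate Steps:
J(N) = -2 + N
t(o, S) = 3 (t(o, S) = -3 + 6 = 3)
(982 + t(J(-6), -34)) - 2503 = (982 + 3) - 2503 = 985 - 2503 = -1518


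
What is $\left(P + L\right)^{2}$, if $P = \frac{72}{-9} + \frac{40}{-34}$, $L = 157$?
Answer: $\frac{6315169}{289} \approx 21852.0$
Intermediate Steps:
$P = - \frac{156}{17}$ ($P = 72 \left(- \frac{1}{9}\right) + 40 \left(- \frac{1}{34}\right) = -8 - \frac{20}{17} = - \frac{156}{17} \approx -9.1765$)
$\left(P + L\right)^{2} = \left(- \frac{156}{17} + 157\right)^{2} = \left(\frac{2513}{17}\right)^{2} = \frac{6315169}{289}$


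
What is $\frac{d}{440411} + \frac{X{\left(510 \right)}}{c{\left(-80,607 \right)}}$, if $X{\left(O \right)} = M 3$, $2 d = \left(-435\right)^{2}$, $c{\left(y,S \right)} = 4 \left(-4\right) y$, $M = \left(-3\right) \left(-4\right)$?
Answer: $\frac{34239699}{140931520} \approx 0.24295$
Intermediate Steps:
$M = 12$
$c{\left(y,S \right)} = - 16 y$
$d = \frac{189225}{2}$ ($d = \frac{\left(-435\right)^{2}}{2} = \frac{1}{2} \cdot 189225 = \frac{189225}{2} \approx 94613.0$)
$X{\left(O \right)} = 36$ ($X{\left(O \right)} = 12 \cdot 3 = 36$)
$\frac{d}{440411} + \frac{X{\left(510 \right)}}{c{\left(-80,607 \right)}} = \frac{189225}{2 \cdot 440411} + \frac{36}{\left(-16\right) \left(-80\right)} = \frac{189225}{2} \cdot \frac{1}{440411} + \frac{36}{1280} = \frac{189225}{880822} + 36 \cdot \frac{1}{1280} = \frac{189225}{880822} + \frac{9}{320} = \frac{34239699}{140931520}$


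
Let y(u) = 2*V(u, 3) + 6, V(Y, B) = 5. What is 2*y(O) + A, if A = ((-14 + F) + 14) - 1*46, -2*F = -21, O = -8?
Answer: -7/2 ≈ -3.5000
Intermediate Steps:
F = 21/2 (F = -1/2*(-21) = 21/2 ≈ 10.500)
y(u) = 16 (y(u) = 2*5 + 6 = 10 + 6 = 16)
A = -71/2 (A = ((-14 + 21/2) + 14) - 1*46 = (-7/2 + 14) - 46 = 21/2 - 46 = -71/2 ≈ -35.500)
2*y(O) + A = 2*16 - 71/2 = 32 - 71/2 = -7/2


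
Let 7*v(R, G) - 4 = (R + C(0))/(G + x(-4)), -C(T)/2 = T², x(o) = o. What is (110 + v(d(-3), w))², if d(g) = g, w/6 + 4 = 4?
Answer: 9603801/784 ≈ 12250.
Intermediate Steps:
w = 0 (w = -24 + 6*4 = -24 + 24 = 0)
C(T) = -2*T²
v(R, G) = 4/7 + R/(7*(-4 + G)) (v(R, G) = 4/7 + ((R - 2*0²)/(G - 4))/7 = 4/7 + ((R - 2*0)/(-4 + G))/7 = 4/7 + ((R + 0)/(-4 + G))/7 = 4/7 + (R/(-4 + G))/7 = 4/7 + R/(7*(-4 + G)))
(110 + v(d(-3), w))² = (110 + (-16 - 3 + 4*0)/(7*(-4 + 0)))² = (110 + (⅐)*(-16 - 3 + 0)/(-4))² = (110 + (⅐)*(-¼)*(-19))² = (110 + 19/28)² = (3099/28)² = 9603801/784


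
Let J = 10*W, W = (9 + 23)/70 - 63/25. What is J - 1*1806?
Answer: -63932/35 ≈ -1826.6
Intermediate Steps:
W = -361/175 (W = 32*(1/70) - 63*1/25 = 16/35 - 63/25 = -361/175 ≈ -2.0629)
J = -722/35 (J = 10*(-361/175) = -722/35 ≈ -20.629)
J - 1*1806 = -722/35 - 1*1806 = -722/35 - 1806 = -63932/35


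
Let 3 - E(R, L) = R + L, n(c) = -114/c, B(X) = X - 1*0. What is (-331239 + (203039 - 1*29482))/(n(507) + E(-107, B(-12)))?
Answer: -271921/210 ≈ -1294.9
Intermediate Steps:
B(X) = X (B(X) = X + 0 = X)
E(R, L) = 3 - L - R (E(R, L) = 3 - (R + L) = 3 - (L + R) = 3 + (-L - R) = 3 - L - R)
(-331239 + (203039 - 1*29482))/(n(507) + E(-107, B(-12))) = (-331239 + (203039 - 1*29482))/(-114/507 + (3 - 1*(-12) - 1*(-107))) = (-331239 + (203039 - 29482))/(-114*1/507 + (3 + 12 + 107)) = (-331239 + 173557)/(-38/169 + 122) = -157682/20580/169 = -157682*169/20580 = -271921/210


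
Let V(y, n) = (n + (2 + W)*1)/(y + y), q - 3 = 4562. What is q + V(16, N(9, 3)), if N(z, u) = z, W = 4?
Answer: 146095/32 ≈ 4565.5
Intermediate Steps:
q = 4565 (q = 3 + 4562 = 4565)
V(y, n) = (6 + n)/(2*y) (V(y, n) = (n + (2 + 4)*1)/(y + y) = (n + 6*1)/((2*y)) = (n + 6)*(1/(2*y)) = (6 + n)*(1/(2*y)) = (6 + n)/(2*y))
q + V(16, N(9, 3)) = 4565 + (½)*(6 + 9)/16 = 4565 + (½)*(1/16)*15 = 4565 + 15/32 = 146095/32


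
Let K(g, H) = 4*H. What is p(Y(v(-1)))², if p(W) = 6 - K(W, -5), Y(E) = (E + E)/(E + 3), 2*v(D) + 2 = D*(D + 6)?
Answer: 676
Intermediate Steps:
v(D) = -1 + D*(6 + D)/2 (v(D) = -1 + (D*(D + 6))/2 = -1 + (D*(6 + D))/2 = -1 + D*(6 + D)/2)
Y(E) = 2*E/(3 + E) (Y(E) = (2*E)/(3 + E) = 2*E/(3 + E))
p(W) = 26 (p(W) = 6 - 4*(-5) = 6 - 1*(-20) = 6 + 20 = 26)
p(Y(v(-1)))² = 26² = 676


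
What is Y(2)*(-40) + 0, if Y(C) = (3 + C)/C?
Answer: -100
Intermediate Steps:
Y(C) = (3 + C)/C
Y(2)*(-40) + 0 = ((3 + 2)/2)*(-40) + 0 = ((½)*5)*(-40) + 0 = (5/2)*(-40) + 0 = -100 + 0 = -100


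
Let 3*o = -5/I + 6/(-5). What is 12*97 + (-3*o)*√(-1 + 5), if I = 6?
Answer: 17521/15 ≈ 1168.1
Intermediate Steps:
o = -61/90 (o = (-5/6 + 6/(-5))/3 = (-5*⅙ + 6*(-⅕))/3 = (-⅚ - 6/5)/3 = (⅓)*(-61/30) = -61/90 ≈ -0.67778)
12*97 + (-3*o)*√(-1 + 5) = 12*97 + (-3*(-61/90))*√(-1 + 5) = 1164 + 61*√4/30 = 1164 + (61/30)*2 = 1164 + 61/15 = 17521/15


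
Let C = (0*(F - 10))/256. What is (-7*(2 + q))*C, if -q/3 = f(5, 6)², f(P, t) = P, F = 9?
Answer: 0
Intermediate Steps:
q = -75 (q = -3*5² = -3*25 = -75)
C = 0 (C = (0*(9 - 10))/256 = (0*(-1))*(1/256) = 0*(1/256) = 0)
(-7*(2 + q))*C = -7*(2 - 75)*0 = -7*(-73)*0 = 511*0 = 0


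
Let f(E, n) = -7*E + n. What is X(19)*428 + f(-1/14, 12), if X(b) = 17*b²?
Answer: 5253297/2 ≈ 2.6266e+6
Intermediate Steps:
f(E, n) = n - 7*E
X(19)*428 + f(-1/14, 12) = (17*19²)*428 + (12 - (-7)/14) = (17*361)*428 + (12 - (-7)/14) = 6137*428 + (12 - 7*(-1/14)) = 2626636 + (12 + ½) = 2626636 + 25/2 = 5253297/2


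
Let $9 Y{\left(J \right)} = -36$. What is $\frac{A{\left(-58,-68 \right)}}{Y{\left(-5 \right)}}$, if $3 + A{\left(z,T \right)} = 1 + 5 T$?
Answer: $\frac{171}{2} \approx 85.5$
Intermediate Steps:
$A{\left(z,T \right)} = -2 + 5 T$ ($A{\left(z,T \right)} = -3 + \left(1 + 5 T\right) = -2 + 5 T$)
$Y{\left(J \right)} = -4$ ($Y{\left(J \right)} = \frac{1}{9} \left(-36\right) = -4$)
$\frac{A{\left(-58,-68 \right)}}{Y{\left(-5 \right)}} = \frac{-2 + 5 \left(-68\right)}{-4} = \left(-2 - 340\right) \left(- \frac{1}{4}\right) = \left(-342\right) \left(- \frac{1}{4}\right) = \frac{171}{2}$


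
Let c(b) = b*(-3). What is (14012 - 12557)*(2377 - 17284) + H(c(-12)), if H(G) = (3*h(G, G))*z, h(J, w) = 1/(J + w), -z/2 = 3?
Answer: -86758741/4 ≈ -2.1690e+7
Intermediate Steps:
z = -6 (z = -2*3 = -6)
c(b) = -3*b
H(G) = -9/G (H(G) = (3/(G + G))*(-6) = (3/((2*G)))*(-6) = (3*(1/(2*G)))*(-6) = (3/(2*G))*(-6) = -9/G)
(14012 - 12557)*(2377 - 17284) + H(c(-12)) = (14012 - 12557)*(2377 - 17284) - 9/((-3*(-12))) = 1455*(-14907) - 9/36 = -21689685 - 9*1/36 = -21689685 - 1/4 = -86758741/4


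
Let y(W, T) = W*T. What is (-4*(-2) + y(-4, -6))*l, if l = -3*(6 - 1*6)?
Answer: 0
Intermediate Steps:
l = 0 (l = -3*(6 - 6) = -3*0 = 0)
y(W, T) = T*W
(-4*(-2) + y(-4, -6))*l = (-4*(-2) - 6*(-4))*0 = (8 + 24)*0 = 32*0 = 0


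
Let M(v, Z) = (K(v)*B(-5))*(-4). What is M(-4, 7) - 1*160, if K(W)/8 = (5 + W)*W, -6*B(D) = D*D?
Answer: -2080/3 ≈ -693.33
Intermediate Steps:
B(D) = -D**2/6 (B(D) = -D*D/6 = -D**2/6)
K(W) = 8*W*(5 + W) (K(W) = 8*((5 + W)*W) = 8*(W*(5 + W)) = 8*W*(5 + W))
M(v, Z) = 400*v*(5 + v)/3 (M(v, Z) = ((8*v*(5 + v))*(-1/6*(-5)**2))*(-4) = ((8*v*(5 + v))*(-1/6*25))*(-4) = ((8*v*(5 + v))*(-25/6))*(-4) = -100*v*(5 + v)/3*(-4) = 400*v*(5 + v)/3)
M(-4, 7) - 1*160 = (400/3)*(-4)*(5 - 4) - 1*160 = (400/3)*(-4)*1 - 160 = -1600/3 - 160 = -2080/3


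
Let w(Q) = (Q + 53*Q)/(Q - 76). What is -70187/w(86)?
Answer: -350935/2322 ≈ -151.13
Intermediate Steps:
w(Q) = 54*Q/(-76 + Q) (w(Q) = (54*Q)/(-76 + Q) = 54*Q/(-76 + Q))
-70187/w(86) = -70187/(54*86/(-76 + 86)) = -70187/(54*86/10) = -70187/(54*86*(1/10)) = -70187/2322/5 = -70187*5/2322 = -350935/2322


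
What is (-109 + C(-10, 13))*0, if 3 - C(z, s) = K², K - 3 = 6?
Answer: 0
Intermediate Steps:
K = 9 (K = 3 + 6 = 9)
C(z, s) = -78 (C(z, s) = 3 - 1*9² = 3 - 1*81 = 3 - 81 = -78)
(-109 + C(-10, 13))*0 = (-109 - 78)*0 = -187*0 = 0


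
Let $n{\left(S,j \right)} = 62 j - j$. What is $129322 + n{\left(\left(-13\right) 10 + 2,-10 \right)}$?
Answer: $128712$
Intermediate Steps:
$n{\left(S,j \right)} = 61 j$
$129322 + n{\left(\left(-13\right) 10 + 2,-10 \right)} = 129322 + 61 \left(-10\right) = 129322 - 610 = 128712$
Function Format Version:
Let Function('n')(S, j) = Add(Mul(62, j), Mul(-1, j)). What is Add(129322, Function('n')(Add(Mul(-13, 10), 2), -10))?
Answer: 128712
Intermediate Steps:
Function('n')(S, j) = Mul(61, j)
Add(129322, Function('n')(Add(Mul(-13, 10), 2), -10)) = Add(129322, Mul(61, -10)) = Add(129322, -610) = 128712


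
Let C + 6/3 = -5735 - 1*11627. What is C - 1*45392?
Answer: -62756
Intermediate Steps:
C = -17364 (C = -2 + (-5735 - 1*11627) = -2 + (-5735 - 11627) = -2 - 17362 = -17364)
C - 1*45392 = -17364 - 1*45392 = -17364 - 45392 = -62756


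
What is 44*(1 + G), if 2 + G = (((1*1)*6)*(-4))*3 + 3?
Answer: -3080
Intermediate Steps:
G = -71 (G = -2 + ((((1*1)*6)*(-4))*3 + 3) = -2 + (((1*6)*(-4))*3 + 3) = -2 + ((6*(-4))*3 + 3) = -2 + (-24*3 + 3) = -2 + (-72 + 3) = -2 - 69 = -71)
44*(1 + G) = 44*(1 - 71) = 44*(-70) = -3080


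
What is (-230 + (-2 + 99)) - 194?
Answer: -327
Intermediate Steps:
(-230 + (-2 + 99)) - 194 = (-230 + 97) - 194 = -133 - 194 = -327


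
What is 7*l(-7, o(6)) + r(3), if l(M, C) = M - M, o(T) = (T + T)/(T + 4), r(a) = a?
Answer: 3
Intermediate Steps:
o(T) = 2*T/(4 + T) (o(T) = (2*T)/(4 + T) = 2*T/(4 + T))
l(M, C) = 0
7*l(-7, o(6)) + r(3) = 7*0 + 3 = 0 + 3 = 3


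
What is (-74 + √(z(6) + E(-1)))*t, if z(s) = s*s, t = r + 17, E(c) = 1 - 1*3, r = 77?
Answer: -6956 + 94*√34 ≈ -6407.9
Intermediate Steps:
E(c) = -2 (E(c) = 1 - 3 = -2)
t = 94 (t = 77 + 17 = 94)
z(s) = s²
(-74 + √(z(6) + E(-1)))*t = (-74 + √(6² - 2))*94 = (-74 + √(36 - 2))*94 = (-74 + √34)*94 = -6956 + 94*√34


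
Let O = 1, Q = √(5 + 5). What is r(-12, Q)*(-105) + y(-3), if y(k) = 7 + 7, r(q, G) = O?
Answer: -91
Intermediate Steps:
Q = √10 ≈ 3.1623
r(q, G) = 1
y(k) = 14
r(-12, Q)*(-105) + y(-3) = 1*(-105) + 14 = -105 + 14 = -91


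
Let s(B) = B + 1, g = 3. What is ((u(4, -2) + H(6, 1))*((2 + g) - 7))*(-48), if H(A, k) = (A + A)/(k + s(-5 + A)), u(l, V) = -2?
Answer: 192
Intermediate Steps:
s(B) = 1 + B
H(A, k) = 2*A/(-4 + A + k) (H(A, k) = (A + A)/(k + (1 + (-5 + A))) = (2*A)/(k + (-4 + A)) = (2*A)/(-4 + A + k) = 2*A/(-4 + A + k))
((u(4, -2) + H(6, 1))*((2 + g) - 7))*(-48) = ((-2 + 2*6/(-4 + 6 + 1))*((2 + 3) - 7))*(-48) = ((-2 + 2*6/3)*(5 - 7))*(-48) = ((-2 + 2*6*(⅓))*(-2))*(-48) = ((-2 + 4)*(-2))*(-48) = (2*(-2))*(-48) = -4*(-48) = 192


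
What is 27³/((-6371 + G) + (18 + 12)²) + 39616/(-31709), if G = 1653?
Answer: -775382135/121064962 ≈ -6.4047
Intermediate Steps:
27³/((-6371 + G) + (18 + 12)²) + 39616/(-31709) = 27³/((-6371 + 1653) + (18 + 12)²) + 39616/(-31709) = 19683/(-4718 + 30²) + 39616*(-1/31709) = 19683/(-4718 + 900) - 39616/31709 = 19683/(-3818) - 39616/31709 = 19683*(-1/3818) - 39616/31709 = -19683/3818 - 39616/31709 = -775382135/121064962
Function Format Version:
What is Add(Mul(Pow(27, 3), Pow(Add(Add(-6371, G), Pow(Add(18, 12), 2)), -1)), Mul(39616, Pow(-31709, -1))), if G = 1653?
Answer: Rational(-775382135, 121064962) ≈ -6.4047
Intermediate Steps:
Add(Mul(Pow(27, 3), Pow(Add(Add(-6371, G), Pow(Add(18, 12), 2)), -1)), Mul(39616, Pow(-31709, -1))) = Add(Mul(Pow(27, 3), Pow(Add(Add(-6371, 1653), Pow(Add(18, 12), 2)), -1)), Mul(39616, Pow(-31709, -1))) = Add(Mul(19683, Pow(Add(-4718, Pow(30, 2)), -1)), Mul(39616, Rational(-1, 31709))) = Add(Mul(19683, Pow(Add(-4718, 900), -1)), Rational(-39616, 31709)) = Add(Mul(19683, Pow(-3818, -1)), Rational(-39616, 31709)) = Add(Mul(19683, Rational(-1, 3818)), Rational(-39616, 31709)) = Add(Rational(-19683, 3818), Rational(-39616, 31709)) = Rational(-775382135, 121064962)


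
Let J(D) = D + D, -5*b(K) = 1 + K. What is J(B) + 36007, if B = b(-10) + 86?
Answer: 180913/5 ≈ 36183.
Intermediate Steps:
b(K) = -⅕ - K/5 (b(K) = -(1 + K)/5 = -⅕ - K/5)
B = 439/5 (B = (-⅕ - ⅕*(-10)) + 86 = (-⅕ + 2) + 86 = 9/5 + 86 = 439/5 ≈ 87.800)
J(D) = 2*D
J(B) + 36007 = 2*(439/5) + 36007 = 878/5 + 36007 = 180913/5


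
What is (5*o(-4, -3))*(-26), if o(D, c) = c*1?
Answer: 390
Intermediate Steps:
o(D, c) = c
(5*o(-4, -3))*(-26) = (5*(-3))*(-26) = -15*(-26) = 390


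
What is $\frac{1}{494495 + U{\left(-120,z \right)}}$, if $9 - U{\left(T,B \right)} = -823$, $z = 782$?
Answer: $\frac{1}{495327} \approx 2.0189 \cdot 10^{-6}$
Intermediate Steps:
$U{\left(T,B \right)} = 832$ ($U{\left(T,B \right)} = 9 - -823 = 9 + 823 = 832$)
$\frac{1}{494495 + U{\left(-120,z \right)}} = \frac{1}{494495 + 832} = \frac{1}{495327}$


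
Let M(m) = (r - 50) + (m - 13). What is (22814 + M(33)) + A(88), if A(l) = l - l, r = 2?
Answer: 22786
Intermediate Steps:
M(m) = -61 + m (M(m) = (2 - 50) + (m - 13) = -48 + (-13 + m) = -61 + m)
A(l) = 0
(22814 + M(33)) + A(88) = (22814 + (-61 + 33)) + 0 = (22814 - 28) + 0 = 22786 + 0 = 22786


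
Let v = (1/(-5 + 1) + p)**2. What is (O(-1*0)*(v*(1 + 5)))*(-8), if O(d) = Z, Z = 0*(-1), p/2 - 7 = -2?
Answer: 0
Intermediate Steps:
p = 10 (p = 14 + 2*(-2) = 14 - 4 = 10)
Z = 0
v = 1521/16 (v = (1/(-5 + 1) + 10)**2 = (1/(-4) + 10)**2 = (-1/4 + 10)**2 = (39/4)**2 = 1521/16 ≈ 95.063)
O(d) = 0
(O(-1*0)*(v*(1 + 5)))*(-8) = (0*(1521*(1 + 5)/16))*(-8) = (0*((1521/16)*6))*(-8) = (0*(4563/8))*(-8) = 0*(-8) = 0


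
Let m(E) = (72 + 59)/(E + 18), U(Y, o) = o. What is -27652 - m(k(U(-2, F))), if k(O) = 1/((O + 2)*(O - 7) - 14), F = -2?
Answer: -6942486/251 ≈ -27659.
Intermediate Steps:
k(O) = 1/(-14 + (-7 + O)*(2 + O)) (k(O) = 1/((2 + O)*(-7 + O) - 14) = 1/((-7 + O)*(2 + O) - 14) = 1/(-14 + (-7 + O)*(2 + O)))
m(E) = 131/(18 + E)
-27652 - m(k(U(-2, F))) = -27652 - 131/(18 + 1/(-28 + (-2)² - 5*(-2))) = -27652 - 131/(18 + 1/(-28 + 4 + 10)) = -27652 - 131/(18 + 1/(-14)) = -27652 - 131/(18 - 1/14) = -27652 - 131/251/14 = -27652 - 131*14/251 = -27652 - 1*1834/251 = -27652 - 1834/251 = -6942486/251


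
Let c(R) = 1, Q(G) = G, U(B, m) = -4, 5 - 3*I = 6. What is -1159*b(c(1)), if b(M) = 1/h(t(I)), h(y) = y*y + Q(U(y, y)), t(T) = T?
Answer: 10431/35 ≈ 298.03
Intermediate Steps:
I = -1/3 (I = 5/3 - 1/3*6 = 5/3 - 2 = -1/3 ≈ -0.33333)
h(y) = -4 + y**2 (h(y) = y*y - 4 = y**2 - 4 = -4 + y**2)
b(M) = -9/35 (b(M) = 1/(-4 + (-1/3)**2) = 1/(-4 + 1/9) = 1/(-35/9) = -9/35)
-1159*b(c(1)) = -1159*(-9/35) = 10431/35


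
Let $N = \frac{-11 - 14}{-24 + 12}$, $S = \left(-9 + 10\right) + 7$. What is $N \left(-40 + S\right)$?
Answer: $- \frac{200}{3} \approx -66.667$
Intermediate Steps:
$S = 8$ ($S = 1 + 7 = 8$)
$N = \frac{25}{12}$ ($N = - \frac{25}{-12} = \left(-25\right) \left(- \frac{1}{12}\right) = \frac{25}{12} \approx 2.0833$)
$N \left(-40 + S\right) = \frac{25 \left(-40 + 8\right)}{12} = \frac{25}{12} \left(-32\right) = - \frac{200}{3}$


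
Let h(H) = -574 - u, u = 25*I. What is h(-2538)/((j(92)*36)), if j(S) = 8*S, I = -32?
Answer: 113/13248 ≈ 0.0085296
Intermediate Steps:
u = -800 (u = 25*(-32) = -800)
h(H) = 226 (h(H) = -574 - 1*(-800) = -574 + 800 = 226)
h(-2538)/((j(92)*36)) = 226/(((8*92)*36)) = 226/((736*36)) = 226/26496 = 226*(1/26496) = 113/13248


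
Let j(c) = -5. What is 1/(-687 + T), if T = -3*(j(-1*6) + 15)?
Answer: -1/717 ≈ -0.0013947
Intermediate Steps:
T = -30 (T = -3*(-5 + 15) = -3*10 = -30)
1/(-687 + T) = 1/(-687 - 30) = 1/(-717) = -1/717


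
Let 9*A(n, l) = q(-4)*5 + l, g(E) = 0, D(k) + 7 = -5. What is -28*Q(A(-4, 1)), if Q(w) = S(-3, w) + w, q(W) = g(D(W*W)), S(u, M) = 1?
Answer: -280/9 ≈ -31.111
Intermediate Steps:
D(k) = -12 (D(k) = -7 - 5 = -12)
q(W) = 0
A(n, l) = l/9 (A(n, l) = (0*5 + l)/9 = (0 + l)/9 = l/9)
Q(w) = 1 + w
-28*Q(A(-4, 1)) = -28*(1 + (⅑)*1) = -28*(1 + ⅑) = -28*10/9 = -280/9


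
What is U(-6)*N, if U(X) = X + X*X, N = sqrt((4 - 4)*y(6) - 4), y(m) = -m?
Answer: 60*I ≈ 60.0*I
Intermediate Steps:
N = 2*I (N = sqrt((4 - 4)*(-1*6) - 4) = sqrt(0*(-6) - 4) = sqrt(0 - 4) = sqrt(-4) = 2*I ≈ 2.0*I)
U(X) = X + X**2
U(-6)*N = (-6*(1 - 6))*(2*I) = (-6*(-5))*(2*I) = 30*(2*I) = 60*I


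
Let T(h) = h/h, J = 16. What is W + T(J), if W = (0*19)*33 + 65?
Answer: 66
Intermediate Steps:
T(h) = 1
W = 65 (W = 0*33 + 65 = 0 + 65 = 65)
W + T(J) = 65 + 1 = 66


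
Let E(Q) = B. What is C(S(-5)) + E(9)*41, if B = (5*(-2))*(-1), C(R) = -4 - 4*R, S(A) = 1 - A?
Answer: 382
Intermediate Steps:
B = 10 (B = -10*(-1) = 10)
E(Q) = 10
C(S(-5)) + E(9)*41 = (-4 - 4*(1 - 1*(-5))) + 10*41 = (-4 - 4*(1 + 5)) + 410 = (-4 - 4*6) + 410 = (-4 - 24) + 410 = -28 + 410 = 382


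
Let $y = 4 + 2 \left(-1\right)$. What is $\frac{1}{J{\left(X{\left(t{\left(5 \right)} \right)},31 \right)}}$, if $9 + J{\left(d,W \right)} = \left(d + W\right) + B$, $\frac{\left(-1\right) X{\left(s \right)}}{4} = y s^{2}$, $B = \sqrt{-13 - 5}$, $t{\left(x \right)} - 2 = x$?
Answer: $- \frac{185}{68459} - \frac{3 i \sqrt{2}}{136918} \approx -0.0027023 - 3.0987 \cdot 10^{-5} i$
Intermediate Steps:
$y = 2$ ($y = 4 - 2 = 2$)
$t{\left(x \right)} = 2 + x$
$B = 3 i \sqrt{2}$ ($B = \sqrt{-18} = 3 i \sqrt{2} \approx 4.2426 i$)
$X{\left(s \right)} = - 8 s^{2}$ ($X{\left(s \right)} = - 4 \cdot 2 s^{2} = - 8 s^{2}$)
$J{\left(d,W \right)} = -9 + W + d + 3 i \sqrt{2}$ ($J{\left(d,W \right)} = -9 + \left(\left(d + W\right) + 3 i \sqrt{2}\right) = -9 + \left(\left(W + d\right) + 3 i \sqrt{2}\right) = -9 + \left(W + d + 3 i \sqrt{2}\right) = -9 + W + d + 3 i \sqrt{2}$)
$\frac{1}{J{\left(X{\left(t{\left(5 \right)} \right)},31 \right)}} = \frac{1}{-9 + 31 - 8 \left(2 + 5\right)^{2} + 3 i \sqrt{2}} = \frac{1}{-9 + 31 - 8 \cdot 7^{2} + 3 i \sqrt{2}} = \frac{1}{-9 + 31 - 392 + 3 i \sqrt{2}} = \frac{1}{-370 + 3 i \sqrt{2}}$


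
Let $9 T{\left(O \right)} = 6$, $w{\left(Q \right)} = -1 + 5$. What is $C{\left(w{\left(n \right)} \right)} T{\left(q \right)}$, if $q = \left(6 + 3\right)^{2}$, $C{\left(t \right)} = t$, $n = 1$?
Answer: $\frac{8}{3} \approx 2.6667$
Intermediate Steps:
$w{\left(Q \right)} = 4$
$q = 81$ ($q = 9^{2} = 81$)
$T{\left(O \right)} = \frac{2}{3}$ ($T{\left(O \right)} = \frac{1}{9} \cdot 6 = \frac{2}{3}$)
$C{\left(w{\left(n \right)} \right)} T{\left(q \right)} = 4 \cdot \frac{2}{3} = \frac{8}{3}$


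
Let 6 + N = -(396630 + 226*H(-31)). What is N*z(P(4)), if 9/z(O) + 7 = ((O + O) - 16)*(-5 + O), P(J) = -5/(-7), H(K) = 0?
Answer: -174916476/2717 ≈ -64379.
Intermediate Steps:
P(J) = 5/7 (P(J) = -5*(-1/7) = 5/7)
N = -396636 (N = -6 - 226/(1/(0 + 1755)) = -6 - 226/(1/1755) = -6 - 226/1/1755 = -6 - 226*1755 = -6 - 396630 = -396636)
z(O) = 9/(-7 + (-16 + 2*O)*(-5 + O)) (z(O) = 9/(-7 + ((O + O) - 16)*(-5 + O)) = 9/(-7 + (2*O - 16)*(-5 + O)) = 9/(-7 + (-16 + 2*O)*(-5 + O)))
N*z(P(4)) = -3569724/(73 - 26*5/7 + 2*(5/7)**2) = -3569724/(73 - 130/7 + 2*(25/49)) = -3569724/(73 - 130/7 + 50/49) = -3569724/2717/49 = -3569724*49/2717 = -396636*441/2717 = -174916476/2717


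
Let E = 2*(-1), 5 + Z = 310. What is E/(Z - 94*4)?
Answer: 2/71 ≈ 0.028169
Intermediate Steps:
Z = 305 (Z = -5 + 310 = 305)
E = -2
E/(Z - 94*4) = -2/(305 - 94*4) = -2/(305 - 376) = -2/(-71) = -1/71*(-2) = 2/71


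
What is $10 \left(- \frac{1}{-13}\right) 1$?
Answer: $\frac{10}{13} \approx 0.76923$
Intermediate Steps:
$10 \left(- \frac{1}{-13}\right) 1 = 10 \left(\left(-1\right) \left(- \frac{1}{13}\right)\right) 1 = 10 \cdot \frac{1}{13} \cdot 1 = \frac{10}{13} \cdot 1 = \frac{10}{13}$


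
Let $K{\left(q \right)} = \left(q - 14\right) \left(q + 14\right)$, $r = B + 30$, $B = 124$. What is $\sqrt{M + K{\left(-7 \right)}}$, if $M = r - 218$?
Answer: $i \sqrt{211} \approx 14.526 i$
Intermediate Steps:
$r = 154$ ($r = 124 + 30 = 154$)
$K{\left(q \right)} = \left(-14 + q\right) \left(14 + q\right)$
$M = -64$ ($M = 154 - 218 = -64$)
$\sqrt{M + K{\left(-7 \right)}} = \sqrt{-64 - \left(196 - \left(-7\right)^{2}\right)} = \sqrt{-64 + \left(-196 + 49\right)} = \sqrt{-64 - 147} = \sqrt{-211} = i \sqrt{211}$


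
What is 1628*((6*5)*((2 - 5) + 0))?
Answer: -146520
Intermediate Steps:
1628*((6*5)*((2 - 5) + 0)) = 1628*(30*(-3 + 0)) = 1628*(30*(-3)) = 1628*(-90) = -146520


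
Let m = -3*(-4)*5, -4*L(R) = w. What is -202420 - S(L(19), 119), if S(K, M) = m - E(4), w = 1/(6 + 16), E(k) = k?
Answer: -202476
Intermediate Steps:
w = 1/22 ≈ 0.045455
L(R) = -1/88 (L(R) = -¼*1/22 = -1/88)
m = 60 (m = 12*5 = 60)
S(K, M) = 56 (S(K, M) = 60 - 1*4 = 60 - 4 = 56)
-202420 - S(L(19), 119) = -202420 - 1*56 = -202420 - 56 = -202476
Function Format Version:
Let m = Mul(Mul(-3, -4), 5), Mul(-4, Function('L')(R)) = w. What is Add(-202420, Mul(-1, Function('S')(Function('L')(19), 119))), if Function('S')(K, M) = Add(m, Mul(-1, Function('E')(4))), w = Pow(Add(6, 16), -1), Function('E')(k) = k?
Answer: -202476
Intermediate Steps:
w = Rational(1, 22) (w = Pow(22, -1) = Rational(1, 22) ≈ 0.045455)
Function('L')(R) = Rational(-1, 88) (Function('L')(R) = Mul(Rational(-1, 4), Rational(1, 22)) = Rational(-1, 88))
m = 60 (m = Mul(12, 5) = 60)
Function('S')(K, M) = 56 (Function('S')(K, M) = Add(60, Mul(-1, 4)) = Add(60, -4) = 56)
Add(-202420, Mul(-1, Function('S')(Function('L')(19), 119))) = Add(-202420, Mul(-1, 56)) = Add(-202420, -56) = -202476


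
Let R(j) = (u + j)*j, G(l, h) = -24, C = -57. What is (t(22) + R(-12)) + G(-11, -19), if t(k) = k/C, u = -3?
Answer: 8870/57 ≈ 155.61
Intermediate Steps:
R(j) = j*(-3 + j) (R(j) = (-3 + j)*j = j*(-3 + j))
t(k) = -k/57 (t(k) = k/(-57) = k*(-1/57) = -k/57)
(t(22) + R(-12)) + G(-11, -19) = (-1/57*22 - 12*(-3 - 12)) - 24 = (-22/57 - 12*(-15)) - 24 = (-22/57 + 180) - 24 = 10238/57 - 24 = 8870/57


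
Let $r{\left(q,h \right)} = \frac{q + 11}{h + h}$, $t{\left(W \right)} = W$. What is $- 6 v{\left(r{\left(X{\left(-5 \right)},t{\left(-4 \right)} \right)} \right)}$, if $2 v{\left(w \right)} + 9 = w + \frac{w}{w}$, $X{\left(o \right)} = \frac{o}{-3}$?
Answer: $\frac{115}{4} \approx 28.75$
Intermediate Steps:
$X{\left(o \right)} = - \frac{o}{3}$ ($X{\left(o \right)} = o \left(- \frac{1}{3}\right) = - \frac{o}{3}$)
$r{\left(q,h \right)} = \frac{11 + q}{2 h}$
$v{\left(w \right)} = -4 + \frac{w}{2}$ ($v{\left(w \right)} = - \frac{9}{2} + \frac{w + \frac{w}{w}}{2} = - \frac{9}{2} + \frac{w + 1}{2} = - \frac{9}{2} + \frac{1 + w}{2} = - \frac{9}{2} + \left(\frac{1}{2} + \frac{w}{2}\right) = -4 + \frac{w}{2}$)
$- 6 v{\left(r{\left(X{\left(-5 \right)},t{\left(-4 \right)} \right)} \right)} = - 6 \left(-4 + \frac{\frac{1}{2} \frac{1}{-4} \left(11 - - \frac{5}{3}\right)}{2}\right) = - 6 \left(-4 + \frac{\frac{1}{2} \left(- \frac{1}{4}\right) \left(11 + \frac{5}{3}\right)}{2}\right) = - 6 \left(-4 + \frac{\frac{1}{2} \left(- \frac{1}{4}\right) \frac{38}{3}}{2}\right) = - 6 \left(-4 + \frac{1}{2} \left(- \frac{19}{12}\right)\right) = - 6 \left(-4 - \frac{19}{24}\right) = \left(-6\right) \left(- \frac{115}{24}\right) = \frac{115}{4}$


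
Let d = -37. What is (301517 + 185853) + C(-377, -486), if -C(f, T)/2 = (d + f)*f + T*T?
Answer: -297178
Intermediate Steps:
C(f, T) = -2*T² - 2*f*(-37 + f) (C(f, T) = -2*((-37 + f)*f + T*T) = -2*(f*(-37 + f) + T²) = -2*(T² + f*(-37 + f)) = -2*T² - 2*f*(-37 + f))
(301517 + 185853) + C(-377, -486) = (301517 + 185853) + (-2*(-486)² - 2*(-377)² + 74*(-377)) = 487370 + (-2*236196 - 2*142129 - 27898) = 487370 + (-472392 - 284258 - 27898) = 487370 - 784548 = -297178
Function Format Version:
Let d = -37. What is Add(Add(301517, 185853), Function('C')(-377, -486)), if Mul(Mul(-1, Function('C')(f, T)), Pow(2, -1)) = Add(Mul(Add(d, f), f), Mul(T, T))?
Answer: -297178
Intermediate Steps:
Function('C')(f, T) = Add(Mul(-2, Pow(T, 2)), Mul(-2, f, Add(-37, f))) (Function('C')(f, T) = Mul(-2, Add(Mul(Add(-37, f), f), Mul(T, T))) = Mul(-2, Add(Mul(f, Add(-37, f)), Pow(T, 2))) = Mul(-2, Add(Pow(T, 2), Mul(f, Add(-37, f)))) = Add(Mul(-2, Pow(T, 2)), Mul(-2, f, Add(-37, f))))
Add(Add(301517, 185853), Function('C')(-377, -486)) = Add(Add(301517, 185853), Add(Mul(-2, Pow(-486, 2)), Mul(-2, Pow(-377, 2)), Mul(74, -377))) = Add(487370, Add(Mul(-2, 236196), Mul(-2, 142129), -27898)) = Add(487370, Add(-472392, -284258, -27898)) = Add(487370, -784548) = -297178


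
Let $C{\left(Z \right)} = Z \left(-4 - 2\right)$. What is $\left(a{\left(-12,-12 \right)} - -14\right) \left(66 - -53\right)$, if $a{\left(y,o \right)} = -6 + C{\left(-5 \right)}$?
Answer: $4522$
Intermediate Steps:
$C{\left(Z \right)} = - 6 Z$ ($C{\left(Z \right)} = Z \left(-6\right) = - 6 Z$)
$a{\left(y,o \right)} = 24$ ($a{\left(y,o \right)} = -6 - -30 = -6 + 30 = 24$)
$\left(a{\left(-12,-12 \right)} - -14\right) \left(66 - -53\right) = \left(24 - -14\right) \left(66 - -53\right) = \left(24 + 14\right) \left(66 + 53\right) = 38 \cdot 119 = 4522$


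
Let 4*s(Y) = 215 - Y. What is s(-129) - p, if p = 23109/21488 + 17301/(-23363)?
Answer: 43005944705/502024144 ≈ 85.665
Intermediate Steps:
s(Y) = 215/4 - Y/4 (s(Y) = (215 - Y)/4 = 215/4 - Y/4)
p = 168131679/502024144 (p = 23109*(1/21488) + 17301*(-1/23363) = 23109/21488 - 17301/23363 = 168131679/502024144 ≈ 0.33491)
s(-129) - p = (215/4 - ¼*(-129)) - 1*168131679/502024144 = (215/4 + 129/4) - 168131679/502024144 = 86 - 168131679/502024144 = 43005944705/502024144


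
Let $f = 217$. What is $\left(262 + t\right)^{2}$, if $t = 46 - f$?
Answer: $8281$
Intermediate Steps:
$t = -171$ ($t = 46 - 217 = -171$)
$\left(262 + t\right)^{2} = \left(262 - 171\right)^{2} = 91^{2} = 8281$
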